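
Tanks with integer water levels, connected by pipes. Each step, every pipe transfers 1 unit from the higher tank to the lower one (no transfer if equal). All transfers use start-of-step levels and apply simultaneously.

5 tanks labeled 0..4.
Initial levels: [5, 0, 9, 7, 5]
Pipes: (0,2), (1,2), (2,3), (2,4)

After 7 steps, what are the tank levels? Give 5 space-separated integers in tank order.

Step 1: flows [2->0,2->1,2->3,2->4] -> levels [6 1 5 8 6]
Step 2: flows [0->2,2->1,3->2,4->2] -> levels [5 2 7 7 5]
Step 3: flows [2->0,2->1,2=3,2->4] -> levels [6 3 4 7 6]
Step 4: flows [0->2,2->1,3->2,4->2] -> levels [5 4 6 6 5]
Step 5: flows [2->0,2->1,2=3,2->4] -> levels [6 5 3 6 6]
Step 6: flows [0->2,1->2,3->2,4->2] -> levels [5 4 7 5 5]
Step 7: flows [2->0,2->1,2->3,2->4] -> levels [6 5 3 6 6]

Answer: 6 5 3 6 6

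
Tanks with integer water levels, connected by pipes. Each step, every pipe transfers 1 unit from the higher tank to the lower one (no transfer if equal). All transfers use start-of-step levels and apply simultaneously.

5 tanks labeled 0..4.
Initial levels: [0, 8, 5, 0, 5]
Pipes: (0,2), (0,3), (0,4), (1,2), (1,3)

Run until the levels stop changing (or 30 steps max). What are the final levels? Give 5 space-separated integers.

Answer: 2 3 5 4 4

Derivation:
Step 1: flows [2->0,0=3,4->0,1->2,1->3] -> levels [2 6 5 1 4]
Step 2: flows [2->0,0->3,4->0,1->2,1->3] -> levels [3 4 5 3 3]
Step 3: flows [2->0,0=3,0=4,2->1,1->3] -> levels [4 4 3 4 3]
Step 4: flows [0->2,0=3,0->4,1->2,1=3] -> levels [2 3 5 4 4]
Step 5: flows [2->0,3->0,4->0,2->1,3->1] -> levels [5 5 3 2 3]
Step 6: flows [0->2,0->3,0->4,1->2,1->3] -> levels [2 3 5 4 4]
  -> period-2 cycle: step 6 state = step 4 state; never stabilizes
  -> state at step 30: (30-4) mod 2 = 0, same as step 4 -> [2 3 5 4 4]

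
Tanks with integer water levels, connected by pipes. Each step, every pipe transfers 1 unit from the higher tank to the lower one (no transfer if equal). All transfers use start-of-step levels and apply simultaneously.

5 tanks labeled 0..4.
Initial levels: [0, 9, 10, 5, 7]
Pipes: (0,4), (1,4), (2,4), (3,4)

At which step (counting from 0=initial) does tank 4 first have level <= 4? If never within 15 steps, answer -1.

Answer: 6

Derivation:
Step 1: flows [4->0,1->4,2->4,4->3] -> levels [1 8 9 6 7]
Step 2: flows [4->0,1->4,2->4,4->3] -> levels [2 7 8 7 7]
Step 3: flows [4->0,1=4,2->4,3=4] -> levels [3 7 7 7 7]
Step 4: flows [4->0,1=4,2=4,3=4] -> levels [4 7 7 7 6]
Step 5: flows [4->0,1->4,2->4,3->4] -> levels [5 6 6 6 8]
Step 6: flows [4->0,4->1,4->2,4->3] -> levels [6 7 7 7 4]
Tank 4 first reaches <=4 at step 6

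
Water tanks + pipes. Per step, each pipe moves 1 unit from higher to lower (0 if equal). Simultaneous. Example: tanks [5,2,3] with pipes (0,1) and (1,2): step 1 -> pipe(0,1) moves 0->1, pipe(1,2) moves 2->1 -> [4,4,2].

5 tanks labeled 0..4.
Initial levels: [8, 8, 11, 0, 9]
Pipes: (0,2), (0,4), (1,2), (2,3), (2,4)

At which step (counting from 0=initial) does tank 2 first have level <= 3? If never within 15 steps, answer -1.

Step 1: flows [2->0,4->0,2->1,2->3,2->4] -> levels [10 9 7 1 9]
Step 2: flows [0->2,0->4,1->2,2->3,4->2] -> levels [8 8 9 2 9]
Step 3: flows [2->0,4->0,2->1,2->3,2=4] -> levels [10 9 6 3 8]
Step 4: flows [0->2,0->4,1->2,2->3,4->2] -> levels [8 8 8 4 8]
Step 5: flows [0=2,0=4,1=2,2->3,2=4] -> levels [8 8 7 5 8]
Step 6: flows [0->2,0=4,1->2,2->3,4->2] -> levels [7 7 9 6 7]
Step 7: flows [2->0,0=4,2->1,2->3,2->4] -> levels [8 8 5 7 8]
Step 8: flows [0->2,0=4,1->2,3->2,4->2] -> levels [7 7 9 6 7]
  -> period-2 cycle (repeats step 6); tank 2 never drops to <=3
Tank 2 never reaches <=3 within 15 steps

Answer: -1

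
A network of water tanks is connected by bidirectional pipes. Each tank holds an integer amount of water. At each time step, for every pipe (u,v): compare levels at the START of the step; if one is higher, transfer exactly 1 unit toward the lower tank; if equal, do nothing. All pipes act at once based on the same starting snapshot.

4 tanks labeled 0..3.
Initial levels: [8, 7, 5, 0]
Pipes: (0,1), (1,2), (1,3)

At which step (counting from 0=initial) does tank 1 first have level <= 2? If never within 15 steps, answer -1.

Step 1: flows [0->1,1->2,1->3] -> levels [7 6 6 1]
Step 2: flows [0->1,1=2,1->3] -> levels [6 6 6 2]
Step 3: flows [0=1,1=2,1->3] -> levels [6 5 6 3]
Step 4: flows [0->1,2->1,1->3] -> levels [5 6 5 4]
Step 5: flows [1->0,1->2,1->3] -> levels [6 3 6 5]
Step 6: flows [0->1,2->1,3->1] -> levels [5 6 5 4]
  -> period-2 cycle (repeats step 4); tank 1 never drops to <=2
Tank 1 never reaches <=2 within 15 steps

Answer: -1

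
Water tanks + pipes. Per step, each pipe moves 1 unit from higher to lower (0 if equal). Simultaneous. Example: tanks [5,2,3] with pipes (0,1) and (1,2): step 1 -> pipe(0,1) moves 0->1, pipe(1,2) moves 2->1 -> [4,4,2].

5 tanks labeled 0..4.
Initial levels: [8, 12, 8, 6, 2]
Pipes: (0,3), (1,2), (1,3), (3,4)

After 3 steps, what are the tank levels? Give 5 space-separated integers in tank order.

Step 1: flows [0->3,1->2,1->3,3->4] -> levels [7 10 9 7 3]
Step 2: flows [0=3,1->2,1->3,3->4] -> levels [7 8 10 7 4]
Step 3: flows [0=3,2->1,1->3,3->4] -> levels [7 8 9 7 5]

Answer: 7 8 9 7 5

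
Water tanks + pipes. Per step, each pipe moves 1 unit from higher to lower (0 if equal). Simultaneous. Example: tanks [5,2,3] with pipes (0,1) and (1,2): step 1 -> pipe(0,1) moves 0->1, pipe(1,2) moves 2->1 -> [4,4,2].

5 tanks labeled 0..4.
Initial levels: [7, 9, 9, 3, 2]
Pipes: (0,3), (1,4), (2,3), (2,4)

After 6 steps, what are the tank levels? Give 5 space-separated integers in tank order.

Answer: 5 6 5 7 7

Derivation:
Step 1: flows [0->3,1->4,2->3,2->4] -> levels [6 8 7 5 4]
Step 2: flows [0->3,1->4,2->3,2->4] -> levels [5 7 5 7 6]
Step 3: flows [3->0,1->4,3->2,4->2] -> levels [6 6 7 5 6]
Step 4: flows [0->3,1=4,2->3,2->4] -> levels [5 6 5 7 7]
Step 5: flows [3->0,4->1,3->2,4->2] -> levels [6 7 7 5 5]
Step 6: flows [0->3,1->4,2->3,2->4] -> levels [5 6 5 7 7]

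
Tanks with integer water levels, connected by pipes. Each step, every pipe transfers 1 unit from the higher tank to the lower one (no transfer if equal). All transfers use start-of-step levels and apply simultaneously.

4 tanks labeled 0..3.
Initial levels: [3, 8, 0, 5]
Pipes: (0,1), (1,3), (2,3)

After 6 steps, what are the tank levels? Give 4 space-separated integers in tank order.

Step 1: flows [1->0,1->3,3->2] -> levels [4 6 1 5]
Step 2: flows [1->0,1->3,3->2] -> levels [5 4 2 5]
Step 3: flows [0->1,3->1,3->2] -> levels [4 6 3 3]
Step 4: flows [1->0,1->3,2=3] -> levels [5 4 3 4]
Step 5: flows [0->1,1=3,3->2] -> levels [4 5 4 3]
Step 6: flows [1->0,1->3,2->3] -> levels [5 3 3 5]

Answer: 5 3 3 5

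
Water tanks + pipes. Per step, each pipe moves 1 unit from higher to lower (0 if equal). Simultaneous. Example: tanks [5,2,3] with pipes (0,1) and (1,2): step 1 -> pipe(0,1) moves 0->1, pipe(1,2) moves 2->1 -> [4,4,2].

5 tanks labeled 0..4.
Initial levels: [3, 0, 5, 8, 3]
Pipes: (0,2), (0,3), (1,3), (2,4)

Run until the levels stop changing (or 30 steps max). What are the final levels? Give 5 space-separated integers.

Step 1: flows [2->0,3->0,3->1,2->4] -> levels [5 1 3 6 4]
Step 2: flows [0->2,3->0,3->1,4->2] -> levels [5 2 5 4 3]
Step 3: flows [0=2,0->3,3->1,2->4] -> levels [4 3 4 4 4]
Step 4: flows [0=2,0=3,3->1,2=4] -> levels [4 4 4 3 4]
Step 5: flows [0=2,0->3,1->3,2=4] -> levels [3 3 4 5 4]
Step 6: flows [2->0,3->0,3->1,2=4] -> levels [5 4 3 3 4]
Step 7: flows [0->2,0->3,1->3,4->2] -> levels [3 3 5 5 3]
Step 8: flows [2->0,3->0,3->1,2->4] -> levels [5 4 3 3 4]
  -> period-2 cycle: step 8 state = step 6 state; never stabilizes
  -> state at step 30: (30-6) mod 2 = 0, same as step 6 -> [5 4 3 3 4]

Answer: 5 4 3 3 4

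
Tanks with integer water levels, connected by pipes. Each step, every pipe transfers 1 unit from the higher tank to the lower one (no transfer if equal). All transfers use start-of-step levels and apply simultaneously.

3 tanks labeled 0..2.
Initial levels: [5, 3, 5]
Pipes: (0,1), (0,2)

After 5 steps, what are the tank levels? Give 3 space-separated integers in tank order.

Answer: 3 5 5

Derivation:
Step 1: flows [0->1,0=2] -> levels [4 4 5]
Step 2: flows [0=1,2->0] -> levels [5 4 4]
Step 3: flows [0->1,0->2] -> levels [3 5 5]
Step 4: flows [1->0,2->0] -> levels [5 4 4]
  -> period-2 cycle: step 4 state = step 2 state
  -> state at step 5: (5-2) mod 2 = 1, same as step 3 -> [3 5 5]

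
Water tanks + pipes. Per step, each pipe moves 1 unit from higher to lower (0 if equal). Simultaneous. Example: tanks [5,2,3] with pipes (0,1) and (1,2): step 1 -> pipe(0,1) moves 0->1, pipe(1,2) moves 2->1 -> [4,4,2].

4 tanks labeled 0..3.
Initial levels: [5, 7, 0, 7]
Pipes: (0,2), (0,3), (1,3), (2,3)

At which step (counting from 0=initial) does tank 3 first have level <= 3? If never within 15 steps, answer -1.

Step 1: flows [0->2,3->0,1=3,3->2] -> levels [5 7 2 5]
Step 2: flows [0->2,0=3,1->3,3->2] -> levels [4 6 4 5]
Step 3: flows [0=2,3->0,1->3,3->2] -> levels [5 5 5 4]
Step 4: flows [0=2,0->3,1->3,2->3] -> levels [4 4 4 7]
Step 5: flows [0=2,3->0,3->1,3->2] -> levels [5 5 5 4]
  -> period-2 cycle (repeats step 3); tank 3 never drops to <=3
Tank 3 never reaches <=3 within 15 steps

Answer: -1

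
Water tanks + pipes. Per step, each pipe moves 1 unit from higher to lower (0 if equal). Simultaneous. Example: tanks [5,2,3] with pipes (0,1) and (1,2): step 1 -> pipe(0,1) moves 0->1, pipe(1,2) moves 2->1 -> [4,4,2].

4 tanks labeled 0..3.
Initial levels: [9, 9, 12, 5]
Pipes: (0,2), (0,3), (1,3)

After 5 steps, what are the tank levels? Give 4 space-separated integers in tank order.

Answer: 10 9 9 7

Derivation:
Step 1: flows [2->0,0->3,1->3] -> levels [9 8 11 7]
Step 2: flows [2->0,0->3,1->3] -> levels [9 7 10 9]
Step 3: flows [2->0,0=3,3->1] -> levels [10 8 9 8]
Step 4: flows [0->2,0->3,1=3] -> levels [8 8 10 9]
Step 5: flows [2->0,3->0,3->1] -> levels [10 9 9 7]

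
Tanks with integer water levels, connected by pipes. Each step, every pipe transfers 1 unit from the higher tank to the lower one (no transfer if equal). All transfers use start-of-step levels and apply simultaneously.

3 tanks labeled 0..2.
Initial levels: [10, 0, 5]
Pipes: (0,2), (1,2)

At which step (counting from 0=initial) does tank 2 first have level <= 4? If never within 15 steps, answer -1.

Answer: -1

Derivation:
Step 1: flows [0->2,2->1] -> levels [9 1 5]
Step 2: flows [0->2,2->1] -> levels [8 2 5]
Step 3: flows [0->2,2->1] -> levels [7 3 5]
Step 4: flows [0->2,2->1] -> levels [6 4 5]
Step 5: flows [0->2,2->1] -> levels [5 5 5]
Step 6: flows [0=2,1=2] -> levels [5 5 5]
  -> stable; tank 2 stays at 5 > 4
Tank 2 never reaches <=4 within 15 steps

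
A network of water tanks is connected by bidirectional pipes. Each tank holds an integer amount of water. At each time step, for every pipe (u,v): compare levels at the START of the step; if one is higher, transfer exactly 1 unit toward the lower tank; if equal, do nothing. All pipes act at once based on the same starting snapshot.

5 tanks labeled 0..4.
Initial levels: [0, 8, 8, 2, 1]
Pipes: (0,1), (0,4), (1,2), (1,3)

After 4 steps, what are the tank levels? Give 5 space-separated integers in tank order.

Answer: 3 5 5 4 2

Derivation:
Step 1: flows [1->0,4->0,1=2,1->3] -> levels [2 6 8 3 0]
Step 2: flows [1->0,0->4,2->1,1->3] -> levels [2 5 7 4 1]
Step 3: flows [1->0,0->4,2->1,1->3] -> levels [2 4 6 5 2]
Step 4: flows [1->0,0=4,2->1,3->1] -> levels [3 5 5 4 2]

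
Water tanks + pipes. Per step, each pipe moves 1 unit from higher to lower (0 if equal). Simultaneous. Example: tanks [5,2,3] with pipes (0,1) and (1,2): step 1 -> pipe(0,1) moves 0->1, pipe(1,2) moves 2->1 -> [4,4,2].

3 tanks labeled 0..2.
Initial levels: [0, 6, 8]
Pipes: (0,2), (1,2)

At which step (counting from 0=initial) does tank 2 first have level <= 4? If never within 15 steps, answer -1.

Answer: 5

Derivation:
Step 1: flows [2->0,2->1] -> levels [1 7 6]
Step 2: flows [2->0,1->2] -> levels [2 6 6]
Step 3: flows [2->0,1=2] -> levels [3 6 5]
Step 4: flows [2->0,1->2] -> levels [4 5 5]
Step 5: flows [2->0,1=2] -> levels [5 5 4]
Tank 2 first reaches <=4 at step 5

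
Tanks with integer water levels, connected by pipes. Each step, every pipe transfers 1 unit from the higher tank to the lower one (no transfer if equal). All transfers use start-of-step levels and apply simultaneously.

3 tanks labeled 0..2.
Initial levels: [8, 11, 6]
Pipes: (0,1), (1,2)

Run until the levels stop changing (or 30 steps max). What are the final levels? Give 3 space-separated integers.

Answer: 9 7 9

Derivation:
Step 1: flows [1->0,1->2] -> levels [9 9 7]
Step 2: flows [0=1,1->2] -> levels [9 8 8]
Step 3: flows [0->1,1=2] -> levels [8 9 8]
Step 4: flows [1->0,1->2] -> levels [9 7 9]
Step 5: flows [0->1,2->1] -> levels [8 9 8]
  -> period-2 cycle: step 5 state = step 3 state; never stabilizes
  -> state at step 30: (30-3) mod 2 = 1, same as step 4 -> [9 7 9]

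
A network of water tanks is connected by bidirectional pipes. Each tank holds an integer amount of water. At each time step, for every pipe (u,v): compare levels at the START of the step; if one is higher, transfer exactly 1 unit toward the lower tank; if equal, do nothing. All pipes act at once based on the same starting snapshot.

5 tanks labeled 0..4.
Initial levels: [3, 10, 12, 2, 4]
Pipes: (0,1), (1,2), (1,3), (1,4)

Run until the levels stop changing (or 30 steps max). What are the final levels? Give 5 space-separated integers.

Answer: 5 9 7 5 5

Derivation:
Step 1: flows [1->0,2->1,1->3,1->4] -> levels [4 8 11 3 5]
Step 2: flows [1->0,2->1,1->3,1->4] -> levels [5 6 10 4 6]
Step 3: flows [1->0,2->1,1->3,1=4] -> levels [6 5 9 5 6]
Step 4: flows [0->1,2->1,1=3,4->1] -> levels [5 8 8 5 5]
Step 5: flows [1->0,1=2,1->3,1->4] -> levels [6 5 8 6 6]
Step 6: flows [0->1,2->1,3->1,4->1] -> levels [5 9 7 5 5]
Step 7: flows [1->0,1->2,1->3,1->4] -> levels [6 5 8 6 6]
  -> period-2 cycle: step 7 state = step 5 state; never stabilizes
  -> state at step 30: (30-5) mod 2 = 1, same as step 6 -> [5 9 7 5 5]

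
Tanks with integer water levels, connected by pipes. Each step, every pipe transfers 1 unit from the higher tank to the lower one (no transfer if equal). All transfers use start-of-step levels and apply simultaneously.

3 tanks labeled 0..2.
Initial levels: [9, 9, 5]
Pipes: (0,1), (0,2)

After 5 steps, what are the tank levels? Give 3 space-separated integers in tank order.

Answer: 7 8 8

Derivation:
Step 1: flows [0=1,0->2] -> levels [8 9 6]
Step 2: flows [1->0,0->2] -> levels [8 8 7]
Step 3: flows [0=1,0->2] -> levels [7 8 8]
Step 4: flows [1->0,2->0] -> levels [9 7 7]
Step 5: flows [0->1,0->2] -> levels [7 8 8]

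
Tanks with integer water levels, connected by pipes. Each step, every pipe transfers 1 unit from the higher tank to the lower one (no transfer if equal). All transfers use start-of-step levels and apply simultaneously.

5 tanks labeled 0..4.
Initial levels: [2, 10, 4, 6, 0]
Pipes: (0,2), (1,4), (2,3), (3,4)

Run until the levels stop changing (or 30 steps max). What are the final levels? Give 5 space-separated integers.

Answer: 4 5 3 6 4

Derivation:
Step 1: flows [2->0,1->4,3->2,3->4] -> levels [3 9 4 4 2]
Step 2: flows [2->0,1->4,2=3,3->4] -> levels [4 8 3 3 4]
Step 3: flows [0->2,1->4,2=3,4->3] -> levels [3 7 4 4 4]
Step 4: flows [2->0,1->4,2=3,3=4] -> levels [4 6 3 4 5]
Step 5: flows [0->2,1->4,3->2,4->3] -> levels [3 5 5 4 5]
Step 6: flows [2->0,1=4,2->3,4->3] -> levels [4 5 3 6 4]
Step 7: flows [0->2,1->4,3->2,3->4] -> levels [3 4 5 4 6]
Step 8: flows [2->0,4->1,2->3,4->3] -> levels [4 5 3 6 4]
  -> period-2 cycle: step 8 state = step 6 state; never stabilizes
  -> state at step 30: (30-6) mod 2 = 0, same as step 6 -> [4 5 3 6 4]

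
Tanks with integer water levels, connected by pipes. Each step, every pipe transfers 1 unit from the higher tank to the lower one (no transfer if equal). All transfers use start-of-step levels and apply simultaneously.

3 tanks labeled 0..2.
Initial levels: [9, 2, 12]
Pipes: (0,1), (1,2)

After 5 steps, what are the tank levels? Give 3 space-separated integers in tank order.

Step 1: flows [0->1,2->1] -> levels [8 4 11]
Step 2: flows [0->1,2->1] -> levels [7 6 10]
Step 3: flows [0->1,2->1] -> levels [6 8 9]
Step 4: flows [1->0,2->1] -> levels [7 8 8]
Step 5: flows [1->0,1=2] -> levels [8 7 8]

Answer: 8 7 8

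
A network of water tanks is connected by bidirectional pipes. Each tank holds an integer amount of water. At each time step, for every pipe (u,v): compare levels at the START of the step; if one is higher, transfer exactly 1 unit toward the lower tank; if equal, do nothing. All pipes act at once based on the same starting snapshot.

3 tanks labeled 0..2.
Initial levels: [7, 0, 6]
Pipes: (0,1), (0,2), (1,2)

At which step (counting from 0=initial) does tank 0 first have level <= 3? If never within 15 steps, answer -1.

Answer: 3

Derivation:
Step 1: flows [0->1,0->2,2->1] -> levels [5 2 6]
Step 2: flows [0->1,2->0,2->1] -> levels [5 4 4]
Step 3: flows [0->1,0->2,1=2] -> levels [3 5 5]
Tank 0 first reaches <=3 at step 3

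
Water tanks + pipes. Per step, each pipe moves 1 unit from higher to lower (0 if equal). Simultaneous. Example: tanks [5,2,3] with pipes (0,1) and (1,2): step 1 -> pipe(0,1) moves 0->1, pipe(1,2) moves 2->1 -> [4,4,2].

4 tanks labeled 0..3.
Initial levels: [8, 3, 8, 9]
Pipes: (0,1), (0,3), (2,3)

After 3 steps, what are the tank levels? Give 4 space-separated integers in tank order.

Step 1: flows [0->1,3->0,3->2] -> levels [8 4 9 7]
Step 2: flows [0->1,0->3,2->3] -> levels [6 5 8 9]
Step 3: flows [0->1,3->0,3->2] -> levels [6 6 9 7]

Answer: 6 6 9 7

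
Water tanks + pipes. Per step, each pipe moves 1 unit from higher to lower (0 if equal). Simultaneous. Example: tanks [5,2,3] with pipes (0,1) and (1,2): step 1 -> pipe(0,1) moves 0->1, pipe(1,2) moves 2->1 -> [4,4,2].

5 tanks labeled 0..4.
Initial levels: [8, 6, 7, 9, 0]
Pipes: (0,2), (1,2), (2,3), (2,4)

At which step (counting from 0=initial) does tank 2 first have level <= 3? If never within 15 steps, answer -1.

Step 1: flows [0->2,2->1,3->2,2->4] -> levels [7 7 7 8 1]
Step 2: flows [0=2,1=2,3->2,2->4] -> levels [7 7 7 7 2]
Step 3: flows [0=2,1=2,2=3,2->4] -> levels [7 7 6 7 3]
Step 4: flows [0->2,1->2,3->2,2->4] -> levels [6 6 8 6 4]
Step 5: flows [2->0,2->1,2->3,2->4] -> levels [7 7 4 7 5]
Step 6: flows [0->2,1->2,3->2,4->2] -> levels [6 6 8 6 4]
  -> period-2 cycle (repeats step 4); tank 2 never drops to <=3
Tank 2 never reaches <=3 within 15 steps

Answer: -1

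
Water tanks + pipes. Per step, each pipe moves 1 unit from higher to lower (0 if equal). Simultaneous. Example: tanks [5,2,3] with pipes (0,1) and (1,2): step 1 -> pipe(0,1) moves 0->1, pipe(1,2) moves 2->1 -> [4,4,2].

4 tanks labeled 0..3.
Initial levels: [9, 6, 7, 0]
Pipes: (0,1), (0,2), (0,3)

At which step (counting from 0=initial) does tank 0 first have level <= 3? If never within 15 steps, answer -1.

Step 1: flows [0->1,0->2,0->3] -> levels [6 7 8 1]
Step 2: flows [1->0,2->0,0->3] -> levels [7 6 7 2]
Step 3: flows [0->1,0=2,0->3] -> levels [5 7 7 3]
Step 4: flows [1->0,2->0,0->3] -> levels [6 6 6 4]
Step 5: flows [0=1,0=2,0->3] -> levels [5 6 6 5]
Step 6: flows [1->0,2->0,0=3] -> levels [7 5 5 5]
Step 7: flows [0->1,0->2,0->3] -> levels [4 6 6 6]
Step 8: flows [1->0,2->0,3->0] -> levels [7 5 5 5]
  -> period-2 cycle (repeats step 6); tank 0 never drops to <=3
Tank 0 never reaches <=3 within 15 steps

Answer: -1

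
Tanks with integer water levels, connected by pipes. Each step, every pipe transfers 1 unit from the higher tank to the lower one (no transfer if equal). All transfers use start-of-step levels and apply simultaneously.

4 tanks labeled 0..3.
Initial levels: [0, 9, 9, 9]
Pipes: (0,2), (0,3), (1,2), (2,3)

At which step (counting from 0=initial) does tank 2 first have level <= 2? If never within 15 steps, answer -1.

Answer: -1

Derivation:
Step 1: flows [2->0,3->0,1=2,2=3] -> levels [2 9 8 8]
Step 2: flows [2->0,3->0,1->2,2=3] -> levels [4 8 8 7]
Step 3: flows [2->0,3->0,1=2,2->3] -> levels [6 8 6 7]
Step 4: flows [0=2,3->0,1->2,3->2] -> levels [7 7 8 5]
Step 5: flows [2->0,0->3,2->1,2->3] -> levels [7 8 5 7]
Step 6: flows [0->2,0=3,1->2,3->2] -> levels [6 7 8 6]
Step 7: flows [2->0,0=3,2->1,2->3] -> levels [7 8 5 7]
  -> period-2 cycle (repeats step 5); tank 2 never drops to <=2
Tank 2 never reaches <=2 within 15 steps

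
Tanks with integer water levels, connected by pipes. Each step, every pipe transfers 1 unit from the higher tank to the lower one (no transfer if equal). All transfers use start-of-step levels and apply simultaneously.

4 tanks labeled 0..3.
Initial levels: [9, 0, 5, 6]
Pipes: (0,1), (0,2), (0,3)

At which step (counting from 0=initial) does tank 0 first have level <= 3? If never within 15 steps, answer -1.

Step 1: flows [0->1,0->2,0->3] -> levels [6 1 6 7]
Step 2: flows [0->1,0=2,3->0] -> levels [6 2 6 6]
Step 3: flows [0->1,0=2,0=3] -> levels [5 3 6 6]
Step 4: flows [0->1,2->0,3->0] -> levels [6 4 5 5]
Step 5: flows [0->1,0->2,0->3] -> levels [3 5 6 6]
Tank 0 first reaches <=3 at step 5

Answer: 5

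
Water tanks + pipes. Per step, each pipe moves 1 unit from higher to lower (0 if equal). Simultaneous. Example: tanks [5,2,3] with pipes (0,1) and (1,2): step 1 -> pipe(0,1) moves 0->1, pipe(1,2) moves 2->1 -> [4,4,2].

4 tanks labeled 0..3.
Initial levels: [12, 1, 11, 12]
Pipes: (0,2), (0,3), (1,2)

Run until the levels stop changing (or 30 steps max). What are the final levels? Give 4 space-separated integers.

Step 1: flows [0->2,0=3,2->1] -> levels [11 2 11 12]
Step 2: flows [0=2,3->0,2->1] -> levels [12 3 10 11]
Step 3: flows [0->2,0->3,2->1] -> levels [10 4 10 12]
Step 4: flows [0=2,3->0,2->1] -> levels [11 5 9 11]
Step 5: flows [0->2,0=3,2->1] -> levels [10 6 9 11]
Step 6: flows [0->2,3->0,2->1] -> levels [10 7 9 10]
Step 7: flows [0->2,0=3,2->1] -> levels [9 8 9 10]
Step 8: flows [0=2,3->0,2->1] -> levels [10 9 8 9]
Step 9: flows [0->2,0->3,1->2] -> levels [8 8 10 10]
Step 10: flows [2->0,3->0,2->1] -> levels [10 9 8 9]
  -> period-2 cycle: step 10 state = step 8 state; never stabilizes
  -> state at step 30: (30-8) mod 2 = 0, same as step 8 -> [10 9 8 9]

Answer: 10 9 8 9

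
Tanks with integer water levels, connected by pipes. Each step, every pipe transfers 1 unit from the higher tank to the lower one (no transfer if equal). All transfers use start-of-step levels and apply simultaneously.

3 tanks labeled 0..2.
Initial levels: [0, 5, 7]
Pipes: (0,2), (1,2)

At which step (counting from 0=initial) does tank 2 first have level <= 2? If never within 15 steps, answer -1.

Answer: -1

Derivation:
Step 1: flows [2->0,2->1] -> levels [1 6 5]
Step 2: flows [2->0,1->2] -> levels [2 5 5]
Step 3: flows [2->0,1=2] -> levels [3 5 4]
Step 4: flows [2->0,1->2] -> levels [4 4 4]
Step 5: flows [0=2,1=2] -> levels [4 4 4]
  -> stable; tank 2 stays at 4 > 2
Tank 2 never reaches <=2 within 15 steps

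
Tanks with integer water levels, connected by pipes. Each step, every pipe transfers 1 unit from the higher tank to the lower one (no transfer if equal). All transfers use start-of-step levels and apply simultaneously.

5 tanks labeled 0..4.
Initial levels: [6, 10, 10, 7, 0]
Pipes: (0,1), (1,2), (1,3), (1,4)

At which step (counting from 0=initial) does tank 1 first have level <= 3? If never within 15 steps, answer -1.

Answer: -1

Derivation:
Step 1: flows [1->0,1=2,1->3,1->4] -> levels [7 7 10 8 1]
Step 2: flows [0=1,2->1,3->1,1->4] -> levels [7 8 9 7 2]
Step 3: flows [1->0,2->1,1->3,1->4] -> levels [8 6 8 8 3]
Step 4: flows [0->1,2->1,3->1,1->4] -> levels [7 8 7 7 4]
Step 5: flows [1->0,1->2,1->3,1->4] -> levels [8 4 8 8 5]
Step 6: flows [0->1,2->1,3->1,4->1] -> levels [7 8 7 7 4]
  -> period-2 cycle (repeats step 4); tank 1 never drops to <=3
Tank 1 never reaches <=3 within 15 steps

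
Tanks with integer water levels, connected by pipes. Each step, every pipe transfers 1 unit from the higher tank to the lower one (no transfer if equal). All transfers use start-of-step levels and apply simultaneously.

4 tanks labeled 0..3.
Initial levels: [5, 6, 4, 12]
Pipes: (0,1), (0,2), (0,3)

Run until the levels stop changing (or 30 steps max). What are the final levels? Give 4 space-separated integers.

Answer: 9 6 6 6

Derivation:
Step 1: flows [1->0,0->2,3->0] -> levels [6 5 5 11]
Step 2: flows [0->1,0->2,3->0] -> levels [5 6 6 10]
Step 3: flows [1->0,2->0,3->0] -> levels [8 5 5 9]
Step 4: flows [0->1,0->2,3->0] -> levels [7 6 6 8]
Step 5: flows [0->1,0->2,3->0] -> levels [6 7 7 7]
Step 6: flows [1->0,2->0,3->0] -> levels [9 6 6 6]
Step 7: flows [0->1,0->2,0->3] -> levels [6 7 7 7]
  -> period-2 cycle: step 7 state = step 5 state; never stabilizes
  -> state at step 30: (30-5) mod 2 = 1, same as step 6 -> [9 6 6 6]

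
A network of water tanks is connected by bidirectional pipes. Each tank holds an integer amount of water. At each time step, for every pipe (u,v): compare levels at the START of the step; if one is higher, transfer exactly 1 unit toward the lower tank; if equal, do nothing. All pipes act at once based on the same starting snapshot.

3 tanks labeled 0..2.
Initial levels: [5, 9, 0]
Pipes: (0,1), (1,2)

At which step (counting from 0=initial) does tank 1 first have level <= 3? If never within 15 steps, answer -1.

Answer: -1

Derivation:
Step 1: flows [1->0,1->2] -> levels [6 7 1]
Step 2: flows [1->0,1->2] -> levels [7 5 2]
Step 3: flows [0->1,1->2] -> levels [6 5 3]
Step 4: flows [0->1,1->2] -> levels [5 5 4]
Step 5: flows [0=1,1->2] -> levels [5 4 5]
Step 6: flows [0->1,2->1] -> levels [4 6 4]
Step 7: flows [1->0,1->2] -> levels [5 4 5]
  -> period-2 cycle (repeats step 5); tank 1 never drops to <=3
Tank 1 never reaches <=3 within 15 steps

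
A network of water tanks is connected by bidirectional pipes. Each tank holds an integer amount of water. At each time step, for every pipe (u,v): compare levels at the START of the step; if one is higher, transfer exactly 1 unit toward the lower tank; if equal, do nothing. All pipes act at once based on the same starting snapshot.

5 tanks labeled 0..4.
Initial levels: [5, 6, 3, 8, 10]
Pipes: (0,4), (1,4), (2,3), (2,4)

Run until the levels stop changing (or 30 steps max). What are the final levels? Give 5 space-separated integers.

Step 1: flows [4->0,4->1,3->2,4->2] -> levels [6 7 5 7 7]
Step 2: flows [4->0,1=4,3->2,4->2] -> levels [7 7 7 6 5]
Step 3: flows [0->4,1->4,2->3,2->4] -> levels [6 6 5 7 8]
Step 4: flows [4->0,4->1,3->2,4->2] -> levels [7 7 7 6 5]
  -> period-2 cycle: step 4 state = step 2 state; never stabilizes
  -> state at step 30: (30-2) mod 2 = 0, same as step 2 -> [7 7 7 6 5]

Answer: 7 7 7 6 5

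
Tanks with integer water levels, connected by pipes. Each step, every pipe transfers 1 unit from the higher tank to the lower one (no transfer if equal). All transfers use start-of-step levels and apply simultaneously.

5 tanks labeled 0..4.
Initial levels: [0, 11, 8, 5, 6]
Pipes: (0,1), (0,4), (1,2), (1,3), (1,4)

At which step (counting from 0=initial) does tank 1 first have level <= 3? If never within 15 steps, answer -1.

Answer: -1

Derivation:
Step 1: flows [1->0,4->0,1->2,1->3,1->4] -> levels [2 7 9 6 6]
Step 2: flows [1->0,4->0,2->1,1->3,1->4] -> levels [4 5 8 7 6]
Step 3: flows [1->0,4->0,2->1,3->1,4->1] -> levels [6 7 7 6 4]
Step 4: flows [1->0,0->4,1=2,1->3,1->4] -> levels [6 4 7 7 6]
Step 5: flows [0->1,0=4,2->1,3->1,4->1] -> levels [5 8 6 6 5]
Step 6: flows [1->0,0=4,1->2,1->3,1->4] -> levels [6 4 7 7 6]
  -> period-2 cycle (repeats step 4); tank 1 never drops to <=3
Tank 1 never reaches <=3 within 15 steps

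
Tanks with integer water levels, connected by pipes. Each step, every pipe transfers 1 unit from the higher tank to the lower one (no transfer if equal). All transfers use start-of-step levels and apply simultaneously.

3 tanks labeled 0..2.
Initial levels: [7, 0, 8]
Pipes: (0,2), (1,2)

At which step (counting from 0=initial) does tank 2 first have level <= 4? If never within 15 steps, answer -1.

Answer: -1

Derivation:
Step 1: flows [2->0,2->1] -> levels [8 1 6]
Step 2: flows [0->2,2->1] -> levels [7 2 6]
Step 3: flows [0->2,2->1] -> levels [6 3 6]
Step 4: flows [0=2,2->1] -> levels [6 4 5]
Step 5: flows [0->2,2->1] -> levels [5 5 5]
Step 6: flows [0=2,1=2] -> levels [5 5 5]
  -> stable; tank 2 stays at 5 > 4
Tank 2 never reaches <=4 within 15 steps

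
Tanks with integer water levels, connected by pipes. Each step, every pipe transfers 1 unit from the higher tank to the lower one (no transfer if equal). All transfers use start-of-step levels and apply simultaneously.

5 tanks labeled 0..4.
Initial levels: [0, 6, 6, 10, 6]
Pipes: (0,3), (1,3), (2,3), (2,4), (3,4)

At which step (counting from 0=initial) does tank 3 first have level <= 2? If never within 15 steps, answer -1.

Answer: -1

Derivation:
Step 1: flows [3->0,3->1,3->2,2=4,3->4] -> levels [1 7 7 6 7]
Step 2: flows [3->0,1->3,2->3,2=4,4->3] -> levels [2 6 6 8 6]
Step 3: flows [3->0,3->1,3->2,2=4,3->4] -> levels [3 7 7 4 7]
Step 4: flows [3->0,1->3,2->3,2=4,4->3] -> levels [4 6 6 6 6]
Step 5: flows [3->0,1=3,2=3,2=4,3=4] -> levels [5 6 6 5 6]
Step 6: flows [0=3,1->3,2->3,2=4,4->3] -> levels [5 5 5 8 5]
Step 7: flows [3->0,3->1,3->2,2=4,3->4] -> levels [6 6 6 4 6]
Step 8: flows [0->3,1->3,2->3,2=4,4->3] -> levels [5 5 5 8 5]
  -> period-2 cycle (repeats step 6); tank 3 never drops to <=2
Tank 3 never reaches <=2 within 15 steps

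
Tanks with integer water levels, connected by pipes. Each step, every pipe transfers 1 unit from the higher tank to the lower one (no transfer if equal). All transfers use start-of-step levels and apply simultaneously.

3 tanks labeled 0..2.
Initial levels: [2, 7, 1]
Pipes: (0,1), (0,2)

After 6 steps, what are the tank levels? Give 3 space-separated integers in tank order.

Step 1: flows [1->0,0->2] -> levels [2 6 2]
Step 2: flows [1->0,0=2] -> levels [3 5 2]
Step 3: flows [1->0,0->2] -> levels [3 4 3]
Step 4: flows [1->0,0=2] -> levels [4 3 3]
Step 5: flows [0->1,0->2] -> levels [2 4 4]
Step 6: flows [1->0,2->0] -> levels [4 3 3]

Answer: 4 3 3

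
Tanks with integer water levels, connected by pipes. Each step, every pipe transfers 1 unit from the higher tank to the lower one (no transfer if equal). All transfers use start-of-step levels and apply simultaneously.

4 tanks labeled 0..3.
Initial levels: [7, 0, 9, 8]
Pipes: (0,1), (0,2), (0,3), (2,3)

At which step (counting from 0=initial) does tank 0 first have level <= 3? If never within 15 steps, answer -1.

Answer: -1

Derivation:
Step 1: flows [0->1,2->0,3->0,2->3] -> levels [8 1 7 8]
Step 2: flows [0->1,0->2,0=3,3->2] -> levels [6 2 9 7]
Step 3: flows [0->1,2->0,3->0,2->3] -> levels [7 3 7 7]
Step 4: flows [0->1,0=2,0=3,2=3] -> levels [6 4 7 7]
Step 5: flows [0->1,2->0,3->0,2=3] -> levels [7 5 6 6]
Step 6: flows [0->1,0->2,0->3,2=3] -> levels [4 6 7 7]
Step 7: flows [1->0,2->0,3->0,2=3] -> levels [7 5 6 6]
  -> period-2 cycle (repeats step 5); tank 0 never drops to <=3
Tank 0 never reaches <=3 within 15 steps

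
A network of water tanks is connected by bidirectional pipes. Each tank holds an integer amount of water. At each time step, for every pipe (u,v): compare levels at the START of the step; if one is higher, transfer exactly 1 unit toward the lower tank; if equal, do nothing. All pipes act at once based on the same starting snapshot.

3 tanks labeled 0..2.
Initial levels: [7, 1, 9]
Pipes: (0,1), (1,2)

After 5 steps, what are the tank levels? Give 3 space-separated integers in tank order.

Step 1: flows [0->1,2->1] -> levels [6 3 8]
Step 2: flows [0->1,2->1] -> levels [5 5 7]
Step 3: flows [0=1,2->1] -> levels [5 6 6]
Step 4: flows [1->0,1=2] -> levels [6 5 6]
Step 5: flows [0->1,2->1] -> levels [5 7 5]

Answer: 5 7 5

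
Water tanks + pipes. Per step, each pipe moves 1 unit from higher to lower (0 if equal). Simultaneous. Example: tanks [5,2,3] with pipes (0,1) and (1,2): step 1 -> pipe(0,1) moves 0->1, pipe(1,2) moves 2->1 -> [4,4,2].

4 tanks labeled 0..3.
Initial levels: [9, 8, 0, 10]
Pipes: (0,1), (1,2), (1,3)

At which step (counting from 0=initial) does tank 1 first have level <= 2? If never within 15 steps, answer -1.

Answer: -1

Derivation:
Step 1: flows [0->1,1->2,3->1] -> levels [8 9 1 9]
Step 2: flows [1->0,1->2,1=3] -> levels [9 7 2 9]
Step 3: flows [0->1,1->2,3->1] -> levels [8 8 3 8]
Step 4: flows [0=1,1->2,1=3] -> levels [8 7 4 8]
Step 5: flows [0->1,1->2,3->1] -> levels [7 8 5 7]
Step 6: flows [1->0,1->2,1->3] -> levels [8 5 6 8]
Step 7: flows [0->1,2->1,3->1] -> levels [7 8 5 7]
  -> period-2 cycle (repeats step 5); tank 1 never drops to <=2
Tank 1 never reaches <=2 within 15 steps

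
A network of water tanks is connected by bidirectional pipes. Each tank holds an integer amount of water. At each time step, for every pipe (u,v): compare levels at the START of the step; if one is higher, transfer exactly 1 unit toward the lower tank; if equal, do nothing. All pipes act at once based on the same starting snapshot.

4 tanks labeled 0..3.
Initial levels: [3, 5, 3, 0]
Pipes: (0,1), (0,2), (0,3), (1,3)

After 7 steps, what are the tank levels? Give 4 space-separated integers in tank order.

Answer: 4 3 2 2

Derivation:
Step 1: flows [1->0,0=2,0->3,1->3] -> levels [3 3 3 2]
Step 2: flows [0=1,0=2,0->3,1->3] -> levels [2 2 3 4]
Step 3: flows [0=1,2->0,3->0,3->1] -> levels [4 3 2 2]
Step 4: flows [0->1,0->2,0->3,1->3] -> levels [1 3 3 4]
Step 5: flows [1->0,2->0,3->0,3->1] -> levels [4 3 2 2]
  -> period-2 cycle: step 5 state = step 3 state
  -> state at step 7: (7-3) mod 2 = 0, same as step 3 -> [4 3 2 2]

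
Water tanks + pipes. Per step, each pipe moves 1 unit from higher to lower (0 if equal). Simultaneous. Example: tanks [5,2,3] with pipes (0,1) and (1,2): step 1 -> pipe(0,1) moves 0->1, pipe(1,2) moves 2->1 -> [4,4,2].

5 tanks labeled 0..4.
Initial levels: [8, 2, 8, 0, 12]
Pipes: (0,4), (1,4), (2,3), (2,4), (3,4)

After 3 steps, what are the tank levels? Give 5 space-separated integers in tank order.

Answer: 7 5 6 6 6

Derivation:
Step 1: flows [4->0,4->1,2->3,4->2,4->3] -> levels [9 3 8 2 8]
Step 2: flows [0->4,4->1,2->3,2=4,4->3] -> levels [8 4 7 4 7]
Step 3: flows [0->4,4->1,2->3,2=4,4->3] -> levels [7 5 6 6 6]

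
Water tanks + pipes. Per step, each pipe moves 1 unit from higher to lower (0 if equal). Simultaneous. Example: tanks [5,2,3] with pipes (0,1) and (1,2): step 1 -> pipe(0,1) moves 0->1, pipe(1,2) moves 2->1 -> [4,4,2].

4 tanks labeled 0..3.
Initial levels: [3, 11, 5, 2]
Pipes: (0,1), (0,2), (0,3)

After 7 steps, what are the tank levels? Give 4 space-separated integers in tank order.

Step 1: flows [1->0,2->0,0->3] -> levels [4 10 4 3]
Step 2: flows [1->0,0=2,0->3] -> levels [4 9 4 4]
Step 3: flows [1->0,0=2,0=3] -> levels [5 8 4 4]
Step 4: flows [1->0,0->2,0->3] -> levels [4 7 5 5]
Step 5: flows [1->0,2->0,3->0] -> levels [7 6 4 4]
Step 6: flows [0->1,0->2,0->3] -> levels [4 7 5 5]
  -> period-2 cycle: step 6 state = step 4 state
  -> state at step 7: (7-4) mod 2 = 1, same as step 5 -> [7 6 4 4]

Answer: 7 6 4 4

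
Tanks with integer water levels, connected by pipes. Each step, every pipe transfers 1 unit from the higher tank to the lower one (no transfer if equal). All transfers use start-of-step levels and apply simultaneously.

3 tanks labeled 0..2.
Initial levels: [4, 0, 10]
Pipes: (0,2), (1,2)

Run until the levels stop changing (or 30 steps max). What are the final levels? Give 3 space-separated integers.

Step 1: flows [2->0,2->1] -> levels [5 1 8]
Step 2: flows [2->0,2->1] -> levels [6 2 6]
Step 3: flows [0=2,2->1] -> levels [6 3 5]
Step 4: flows [0->2,2->1] -> levels [5 4 5]
Step 5: flows [0=2,2->1] -> levels [5 5 4]
Step 6: flows [0->2,1->2] -> levels [4 4 6]
Step 7: flows [2->0,2->1] -> levels [5 5 4]
  -> period-2 cycle: step 7 state = step 5 state; never stabilizes
  -> state at step 30: (30-5) mod 2 = 1, same as step 6 -> [4 4 6]

Answer: 4 4 6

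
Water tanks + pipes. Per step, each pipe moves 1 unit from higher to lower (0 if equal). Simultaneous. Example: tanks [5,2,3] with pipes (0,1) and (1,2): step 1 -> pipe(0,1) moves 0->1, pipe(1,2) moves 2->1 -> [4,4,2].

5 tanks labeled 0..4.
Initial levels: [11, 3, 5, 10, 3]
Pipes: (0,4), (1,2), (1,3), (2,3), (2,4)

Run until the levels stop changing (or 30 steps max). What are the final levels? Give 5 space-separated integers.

Step 1: flows [0->4,2->1,3->1,3->2,2->4] -> levels [10 5 4 8 5]
Step 2: flows [0->4,1->2,3->1,3->2,4->2] -> levels [9 5 7 6 5]
Step 3: flows [0->4,2->1,3->1,2->3,2->4] -> levels [8 7 4 6 7]
Step 4: flows [0->4,1->2,1->3,3->2,4->2] -> levels [7 5 7 6 7]
Step 5: flows [0=4,2->1,3->1,2->3,2=4] -> levels [7 7 5 6 7]
Step 6: flows [0=4,1->2,1->3,3->2,4->2] -> levels [7 5 8 6 6]
Step 7: flows [0->4,2->1,3->1,2->3,2->4] -> levels [6 7 5 6 8]
Step 8: flows [4->0,1->2,1->3,3->2,4->2] -> levels [7 5 8 6 6]
  -> period-2 cycle: step 8 state = step 6 state; never stabilizes
  -> state at step 30: (30-6) mod 2 = 0, same as step 6 -> [7 5 8 6 6]

Answer: 7 5 8 6 6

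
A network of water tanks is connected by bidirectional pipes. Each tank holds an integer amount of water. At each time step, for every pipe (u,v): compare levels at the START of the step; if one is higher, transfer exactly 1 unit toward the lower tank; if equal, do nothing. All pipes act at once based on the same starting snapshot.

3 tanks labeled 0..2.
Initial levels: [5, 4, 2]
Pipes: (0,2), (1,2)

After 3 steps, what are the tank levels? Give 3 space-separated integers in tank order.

Step 1: flows [0->2,1->2] -> levels [4 3 4]
Step 2: flows [0=2,2->1] -> levels [4 4 3]
Step 3: flows [0->2,1->2] -> levels [3 3 5]

Answer: 3 3 5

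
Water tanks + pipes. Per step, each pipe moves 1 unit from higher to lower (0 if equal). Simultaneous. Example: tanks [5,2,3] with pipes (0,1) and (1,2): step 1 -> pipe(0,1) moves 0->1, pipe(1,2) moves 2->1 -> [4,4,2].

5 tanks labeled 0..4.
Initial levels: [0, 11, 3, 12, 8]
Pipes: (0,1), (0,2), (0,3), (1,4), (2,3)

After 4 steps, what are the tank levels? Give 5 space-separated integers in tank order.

Answer: 7 7 6 6 8

Derivation:
Step 1: flows [1->0,2->0,3->0,1->4,3->2] -> levels [3 9 3 10 9]
Step 2: flows [1->0,0=2,3->0,1=4,3->2] -> levels [5 8 4 8 9]
Step 3: flows [1->0,0->2,3->0,4->1,3->2] -> levels [6 8 6 6 8]
Step 4: flows [1->0,0=2,0=3,1=4,2=3] -> levels [7 7 6 6 8]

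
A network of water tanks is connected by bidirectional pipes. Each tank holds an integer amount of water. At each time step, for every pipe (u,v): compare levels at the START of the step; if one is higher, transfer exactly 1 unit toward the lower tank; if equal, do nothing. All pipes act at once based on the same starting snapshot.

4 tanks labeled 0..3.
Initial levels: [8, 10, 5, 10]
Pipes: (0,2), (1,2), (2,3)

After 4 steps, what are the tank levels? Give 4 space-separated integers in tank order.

Answer: 8 8 9 8

Derivation:
Step 1: flows [0->2,1->2,3->2] -> levels [7 9 8 9]
Step 2: flows [2->0,1->2,3->2] -> levels [8 8 9 8]
Step 3: flows [2->0,2->1,2->3] -> levels [9 9 6 9]
Step 4: flows [0->2,1->2,3->2] -> levels [8 8 9 8]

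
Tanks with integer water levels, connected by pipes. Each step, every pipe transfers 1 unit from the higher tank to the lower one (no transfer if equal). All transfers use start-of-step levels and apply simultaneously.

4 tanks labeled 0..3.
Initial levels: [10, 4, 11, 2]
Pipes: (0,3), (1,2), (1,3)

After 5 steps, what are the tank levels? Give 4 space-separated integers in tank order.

Step 1: flows [0->3,2->1,1->3] -> levels [9 4 10 4]
Step 2: flows [0->3,2->1,1=3] -> levels [8 5 9 5]
Step 3: flows [0->3,2->1,1=3] -> levels [7 6 8 6]
Step 4: flows [0->3,2->1,1=3] -> levels [6 7 7 7]
Step 5: flows [3->0,1=2,1=3] -> levels [7 7 7 6]

Answer: 7 7 7 6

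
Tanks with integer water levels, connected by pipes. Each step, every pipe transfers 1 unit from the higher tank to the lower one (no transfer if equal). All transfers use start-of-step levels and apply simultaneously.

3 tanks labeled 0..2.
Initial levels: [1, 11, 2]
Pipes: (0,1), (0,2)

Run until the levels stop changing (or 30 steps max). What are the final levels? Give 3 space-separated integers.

Step 1: flows [1->0,2->0] -> levels [3 10 1]
Step 2: flows [1->0,0->2] -> levels [3 9 2]
Step 3: flows [1->0,0->2] -> levels [3 8 3]
Step 4: flows [1->0,0=2] -> levels [4 7 3]
Step 5: flows [1->0,0->2] -> levels [4 6 4]
Step 6: flows [1->0,0=2] -> levels [5 5 4]
Step 7: flows [0=1,0->2] -> levels [4 5 5]
Step 8: flows [1->0,2->0] -> levels [6 4 4]
Step 9: flows [0->1,0->2] -> levels [4 5 5]
  -> period-2 cycle: step 9 state = step 7 state; never stabilizes
  -> state at step 30: (30-7) mod 2 = 1, same as step 8 -> [6 4 4]

Answer: 6 4 4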